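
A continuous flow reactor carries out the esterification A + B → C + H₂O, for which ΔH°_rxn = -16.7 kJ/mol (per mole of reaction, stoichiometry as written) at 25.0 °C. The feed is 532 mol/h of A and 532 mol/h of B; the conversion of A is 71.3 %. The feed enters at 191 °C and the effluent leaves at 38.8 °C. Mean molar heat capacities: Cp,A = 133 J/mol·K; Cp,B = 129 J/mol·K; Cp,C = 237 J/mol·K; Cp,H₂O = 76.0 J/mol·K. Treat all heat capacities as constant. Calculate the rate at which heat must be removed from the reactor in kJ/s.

Extent of reaction ξ = 0.713 × 532 = 379.32 mol/h
Reaction term: ξ·ΔH°_rxn = 379.32 × -16.7 = -6334.6 kJ/h
Sensible, feed 191→25 °C: -23138 kJ/h
Outlet flows (mol/h): A 152.68, B 152.68, C 379.32, H₂O 379.32
Sensible, products 25→38.8 °C: 2190.5 kJ/h
Q = ΔH = -27282 kJ/h = -7.5783 kW
Heat removed = 7.5783 kJ/s

Q_out = 7.58 kJ/s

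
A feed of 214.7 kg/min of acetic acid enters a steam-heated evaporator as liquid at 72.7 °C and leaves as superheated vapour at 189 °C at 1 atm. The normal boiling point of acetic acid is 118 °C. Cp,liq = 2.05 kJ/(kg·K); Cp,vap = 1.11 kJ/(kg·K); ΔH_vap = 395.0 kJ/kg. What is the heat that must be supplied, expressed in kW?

Q = 2030 kW

liquid 72.7→118 °C: 92.865 kJ/kg
vaporisation at 118 °C: 395 kJ/kg
vapour 118→189 °C: 78.81 kJ/kg
Δh = 92.865 + 395 + 78.81 = 566.67 kJ/kg
Q = ṁ·Δh = 214.7 kg/min × 566.67 kJ/kg = 121670 kJ/min
|Q| = 2027.8 kW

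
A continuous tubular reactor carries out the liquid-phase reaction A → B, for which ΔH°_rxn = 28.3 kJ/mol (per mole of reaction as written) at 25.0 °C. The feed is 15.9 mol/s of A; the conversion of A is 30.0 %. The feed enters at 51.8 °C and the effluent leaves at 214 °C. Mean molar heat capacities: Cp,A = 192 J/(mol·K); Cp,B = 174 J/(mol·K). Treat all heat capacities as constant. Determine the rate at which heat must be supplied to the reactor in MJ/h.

Extent of reaction ξ = 0.300 × 15.9 = 4.77 mol/s
Reaction term: ξ·ΔH°_rxn = 4.77 × 28.3 = 134.99 kJ/s
Sensible, feed 51.8→25 °C: -81.815 kJ/s
Outlet flows (mol/s): A 11.13, B 4.77
Sensible, products 25→214 °C: 560.75 kJ/s
Q = ΔH = 613.93 kJ/s = 613.93 kW
Heat supplied = 2210.1 MJ/h

Q_in = 2210 MJ/h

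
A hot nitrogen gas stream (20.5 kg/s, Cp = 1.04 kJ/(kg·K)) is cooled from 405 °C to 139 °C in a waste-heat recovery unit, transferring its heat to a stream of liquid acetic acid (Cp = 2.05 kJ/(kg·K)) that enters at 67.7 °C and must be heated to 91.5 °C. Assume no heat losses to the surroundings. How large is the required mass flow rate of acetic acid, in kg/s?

ṁ_c = 116 kg/s

Heat released by hot stream: Q = 20.5 × 1.04 × (405 − 139) = 5671.1 kJ/s
Energy balance on cold side (adiabatic exchanger): Q = ṁ_c·Cp_c·(T_c,out − T_c,in)
ṁ_c = 5671.1 / [2.05 × (91.5 − 67.7)] = 116.24 kg/s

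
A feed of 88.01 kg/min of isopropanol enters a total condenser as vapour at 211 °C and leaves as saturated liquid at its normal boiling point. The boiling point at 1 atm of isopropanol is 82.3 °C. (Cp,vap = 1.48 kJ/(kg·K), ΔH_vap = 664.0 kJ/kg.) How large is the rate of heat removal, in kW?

Q_c = 1250 kW

vapour 211→82.3 °C: -190.48 kJ/kg
condensation at 82.3 °C: -664 kJ/kg
Δh = -190.48 + -664 = -854.48 kJ/kg
Q = ṁ·Δh = 88.01 kg/min × -854.48 kJ/kg = -75202 kJ/min
|Q| = 1253.4 kW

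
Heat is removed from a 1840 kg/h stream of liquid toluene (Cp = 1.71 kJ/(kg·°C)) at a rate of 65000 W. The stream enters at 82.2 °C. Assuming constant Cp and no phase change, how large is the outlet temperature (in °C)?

T_out = 7.83 °C

Q = 65000 W = 234000 kJ/h
ΔT = Q/(ṁ·Cp) = 234000/(1840×1.71) = 74.371 K
T_out = 82.2 − 74.371 = 7.8293 °C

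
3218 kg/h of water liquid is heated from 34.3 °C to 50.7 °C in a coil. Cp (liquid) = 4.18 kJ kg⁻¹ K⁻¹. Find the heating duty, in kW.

Q = ṁ·Cp·ΔT = 3218 × 4.18 × (50.7 − 34.3) = 220600 kJ/h
Converting: 220600 / 3600 s = 61.278 kW

Q = 61.3 kW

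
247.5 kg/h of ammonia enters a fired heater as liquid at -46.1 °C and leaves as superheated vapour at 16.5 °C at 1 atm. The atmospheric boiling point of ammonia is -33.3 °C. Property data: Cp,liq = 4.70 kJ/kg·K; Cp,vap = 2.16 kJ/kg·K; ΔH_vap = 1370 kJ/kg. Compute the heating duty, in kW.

Q = 106 kW

liquid -46.1→-33.3 °C: 60.16 kJ/kg
vaporisation at -33.3 °C: 1370 kJ/kg
vapour -33.3→16.5 °C: 107.57 kJ/kg
Δh = 60.16 + 1370 + 107.57 = 1537.7 kJ/kg
Q = ṁ·Δh = 247.5 kg/h × 1537.7 kJ/kg = 380590 kJ/h
|Q| = 105.72 kW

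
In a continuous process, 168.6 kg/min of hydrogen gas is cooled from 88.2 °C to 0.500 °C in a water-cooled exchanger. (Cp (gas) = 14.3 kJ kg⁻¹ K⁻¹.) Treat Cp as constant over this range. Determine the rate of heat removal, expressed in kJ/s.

Q_c = 3520 kJ/s

Q = ṁ·Cp·ΔT = 168.6 × 14.3 × (0.500 − 88.2) = -211440 kJ/min
Converting: 211440 / 60 s = 3524 kW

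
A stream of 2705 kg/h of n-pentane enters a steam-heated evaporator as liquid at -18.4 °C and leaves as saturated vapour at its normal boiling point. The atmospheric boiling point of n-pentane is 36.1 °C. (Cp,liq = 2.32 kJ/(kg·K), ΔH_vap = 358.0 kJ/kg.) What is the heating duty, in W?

Q = 364000 W

liquid -18.4→36.1 °C: 126.44 kJ/kg
vaporisation at 36.1 °C: 358 kJ/kg
Δh = 126.44 + 358 = 484.44 kJ/kg
Q = ṁ·Δh = 2705 kg/h × 484.44 kJ/kg = 1.3104e+06 kJ/h
|Q| = 364 kW = 364000 W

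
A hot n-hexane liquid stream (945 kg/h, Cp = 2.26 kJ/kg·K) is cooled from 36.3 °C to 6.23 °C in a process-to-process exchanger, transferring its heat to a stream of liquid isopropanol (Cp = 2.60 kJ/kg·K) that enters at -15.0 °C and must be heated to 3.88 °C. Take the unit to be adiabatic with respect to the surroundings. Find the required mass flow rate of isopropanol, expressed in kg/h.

ṁ_c = 1310 kg/h

Heat released by hot stream: Q = 945 × 2.26 × (36.3 − 6.23) = 64220 kJ/h
Energy balance on cold side (adiabatic exchanger): Q = ṁ_c·Cp_c·(T_c,out − T_c,in)
ṁ_c = 64220 / [2.60 × (3.88 − -15.0)] = 1308.3 kg/h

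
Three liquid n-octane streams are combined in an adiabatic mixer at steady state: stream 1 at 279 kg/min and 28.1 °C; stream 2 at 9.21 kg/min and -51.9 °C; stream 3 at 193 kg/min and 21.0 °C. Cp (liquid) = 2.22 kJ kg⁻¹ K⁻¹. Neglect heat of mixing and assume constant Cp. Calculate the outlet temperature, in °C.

Adiabatic, steady state ⇒ Σ ṁᵢCp,ᵢ(T_out − Tᵢ) = 0
T_out = Σ ṁᵢCp,ᵢTᵢ / Σ ṁᵢCp,ᵢ
      = 25341 / 1068.3 = 23.721 °C

T_out = 23.7 °C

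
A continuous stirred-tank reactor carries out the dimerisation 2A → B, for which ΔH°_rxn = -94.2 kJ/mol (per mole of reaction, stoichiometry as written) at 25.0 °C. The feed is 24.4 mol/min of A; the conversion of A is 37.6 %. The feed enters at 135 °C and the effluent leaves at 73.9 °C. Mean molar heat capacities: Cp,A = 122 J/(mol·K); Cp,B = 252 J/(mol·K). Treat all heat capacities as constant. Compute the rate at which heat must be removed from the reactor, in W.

Extent of reaction ξ = 0.376 × 24.4 / 2 = 4.5872 mol/min
Reaction term: ξ·ΔH°_rxn = 4.5872 × -94.2 = -432.11 kJ/min
Sensible, feed 135→25 °C: -327.45 kJ/min
Outlet flows (mol/min): A 15.226, B 4.5872
Sensible, products 25→73.9 °C: 147.36 kJ/min
Q = ΔH = -612.2 kJ/min = -10.203 kW
Heat removed = 10203 W

Q_out = 10200 W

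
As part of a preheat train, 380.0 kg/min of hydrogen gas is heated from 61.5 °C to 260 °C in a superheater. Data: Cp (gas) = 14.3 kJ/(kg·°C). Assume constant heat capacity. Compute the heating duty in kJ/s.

Q = ṁ·Cp·ΔT = 380.0 × 14.3 × (260 − 61.5) = 1.0786e+06 kJ/min
Converting: 1.0786e+06 / 60 s = 17977 kW

Q = 18000 kJ/s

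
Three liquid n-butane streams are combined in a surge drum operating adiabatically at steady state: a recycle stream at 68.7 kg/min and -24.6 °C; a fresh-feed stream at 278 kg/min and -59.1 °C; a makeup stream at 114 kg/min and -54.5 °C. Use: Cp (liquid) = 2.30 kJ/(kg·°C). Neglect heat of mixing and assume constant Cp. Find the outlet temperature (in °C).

T_out = -52.8 °C

No heat crosses the boundary, so H_out = H_in.
Σ ṁᵢCp,ᵢTᵢ = 68.7×2.30×-24.6 + 278×2.30×-59.1 + 114×2.30×-54.5 = -55965
Σ ṁᵢCp,ᵢ = 68.7×2.30 + 278×2.30 + 114×2.30 = 1059.6
T_out = -55965 / 1059.6 = -52.817 °C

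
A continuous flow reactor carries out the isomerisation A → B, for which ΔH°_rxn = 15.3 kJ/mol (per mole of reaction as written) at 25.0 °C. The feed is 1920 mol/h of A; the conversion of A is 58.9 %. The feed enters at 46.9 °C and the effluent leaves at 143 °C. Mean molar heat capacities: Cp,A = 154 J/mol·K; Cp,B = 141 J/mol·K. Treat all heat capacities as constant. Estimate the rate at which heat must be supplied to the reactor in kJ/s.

Extent of reaction ξ = 0.589 × 1920 = 1130.9 mol/h
Reaction term: ξ·ΔH°_rxn = 1130.9 × 15.3 = 17302 kJ/h
Sensible, feed 46.9→25 °C: -6475.4 kJ/h
Outlet flows (mol/h): A 789.12, B 1130.9
Sensible, products 25→143 °C: 33155 kJ/h
Q = ΔH = 43983 kJ/h = 12.217 kW
Heat supplied = 12.217 kJ/s

Q_in = 12.2 kJ/s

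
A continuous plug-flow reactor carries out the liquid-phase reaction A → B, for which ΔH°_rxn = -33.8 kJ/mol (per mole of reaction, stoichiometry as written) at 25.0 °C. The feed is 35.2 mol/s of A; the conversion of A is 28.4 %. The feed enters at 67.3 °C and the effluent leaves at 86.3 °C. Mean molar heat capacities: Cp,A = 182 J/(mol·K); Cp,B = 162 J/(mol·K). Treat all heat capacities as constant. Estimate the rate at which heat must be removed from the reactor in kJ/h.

Q_out = 822000 kJ/h

Extent of reaction ξ = 0.284 × 35.2 = 9.9968 mol/s
Reaction term: ξ·ΔH°_rxn = 9.9968 × -33.8 = -337.89 kJ/s
Sensible, feed 67.3→25 °C: -270.99 kJ/s
Outlet flows (mol/s): A 25.203, B 9.9968
Sensible, products 25→86.3 °C: 380.46 kJ/s
Q = ΔH = -228.43 kJ/s = -228.43 kW
Heat removed = 822330 kJ/h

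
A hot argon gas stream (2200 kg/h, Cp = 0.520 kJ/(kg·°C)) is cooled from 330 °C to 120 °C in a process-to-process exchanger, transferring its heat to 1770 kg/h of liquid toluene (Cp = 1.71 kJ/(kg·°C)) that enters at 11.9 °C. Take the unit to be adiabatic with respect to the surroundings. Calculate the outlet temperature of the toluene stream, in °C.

T_c,out = 91.3 °C

Heat released by hot stream: Q = 2200 × 0.520 × (330 − 120) = 240240 kJ/h
Energy balance on cold side (adiabatic exchanger): Q = ṁ_c·Cp_c·(T_c,out − T_c,in)
T_c,out = 11.9 + 240240/(1770 × 1.71) = 91.274 °C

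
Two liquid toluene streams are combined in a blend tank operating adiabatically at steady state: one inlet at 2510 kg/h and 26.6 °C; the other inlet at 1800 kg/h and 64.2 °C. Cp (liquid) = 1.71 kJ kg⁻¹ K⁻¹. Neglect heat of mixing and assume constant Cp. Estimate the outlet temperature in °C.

Energy balance with Q = 0: Σ ṁᵢCp,ᵢ(T_out − Tᵢ) = 0
T_out = Σ ṁᵢCp,ᵢTᵢ / Σ ṁᵢCp,ᵢ
      = 311780 / 7370.1 = 42.303 °C

T_out = 42.3 °C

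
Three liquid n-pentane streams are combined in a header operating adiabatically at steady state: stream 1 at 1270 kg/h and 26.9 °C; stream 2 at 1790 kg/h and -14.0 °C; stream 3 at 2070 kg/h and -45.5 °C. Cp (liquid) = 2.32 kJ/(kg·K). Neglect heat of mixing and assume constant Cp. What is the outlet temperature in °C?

Adiabatic, steady state ⇒ Σ ṁᵢCp,ᵢ(T_out − Tᵢ) = 0
T_out = Σ ṁᵢCp,ᵢTᵢ / Σ ṁᵢCp,ᵢ
      = -197390 / 11902 = -16.585 °C

T_out = -16.6 °C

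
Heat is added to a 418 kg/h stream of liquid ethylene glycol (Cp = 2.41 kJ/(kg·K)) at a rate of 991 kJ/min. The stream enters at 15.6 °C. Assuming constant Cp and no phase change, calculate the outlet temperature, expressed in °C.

Q = 991 kJ/min = 59460 kJ/h
ΔT = Q/(ṁ·Cp) = 59460/(418×2.41) = 59.024 K
T_out = 15.6 + 59.024 = 74.624 °C

T_out = 74.6 °C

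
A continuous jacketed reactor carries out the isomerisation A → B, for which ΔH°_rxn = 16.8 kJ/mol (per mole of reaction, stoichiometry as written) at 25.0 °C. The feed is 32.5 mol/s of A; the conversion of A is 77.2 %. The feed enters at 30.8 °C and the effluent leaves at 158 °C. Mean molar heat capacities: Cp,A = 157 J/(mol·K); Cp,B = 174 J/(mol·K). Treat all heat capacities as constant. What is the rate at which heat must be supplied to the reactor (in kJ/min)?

Q_in = 67600 kJ/min

Extent of reaction ξ = 0.772 × 32.5 = 25.09 mol/s
Reaction term: ξ·ΔH°_rxn = 25.09 × 16.8 = 421.51 kJ/s
Sensible, feed 30.8→25 °C: -29.595 kJ/s
Outlet flows (mol/s): A 7.41, B 25.09
Sensible, products 25→158 °C: 735.36 kJ/s
Q = ΔH = 1127.3 kJ/s = 1127.3 kW
Heat supplied = 67637 kJ/min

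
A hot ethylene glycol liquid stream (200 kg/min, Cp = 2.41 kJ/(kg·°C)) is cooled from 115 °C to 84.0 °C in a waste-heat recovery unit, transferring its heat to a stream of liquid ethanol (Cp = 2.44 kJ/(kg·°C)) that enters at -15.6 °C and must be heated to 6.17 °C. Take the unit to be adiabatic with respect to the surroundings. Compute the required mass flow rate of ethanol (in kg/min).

Heat released by hot stream: Q = 200 × 2.41 × (115 − 84.0) = 14942 kJ/min
Energy balance on cold side (adiabatic exchanger): Q = ṁ_c·Cp_c·(T_c,out − T_c,in)
ṁ_c = 14942 / [2.44 × (6.17 − -15.6)] = 281.29 kg/min

ṁ_c = 281 kg/min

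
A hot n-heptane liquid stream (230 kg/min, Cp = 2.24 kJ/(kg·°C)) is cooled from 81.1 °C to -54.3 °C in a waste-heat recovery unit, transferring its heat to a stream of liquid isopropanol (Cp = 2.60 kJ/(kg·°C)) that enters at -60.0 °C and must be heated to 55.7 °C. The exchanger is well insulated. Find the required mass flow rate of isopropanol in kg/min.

ṁ_c = 232 kg/min

Heat released by hot stream: Q = 230 × 2.24 × (81.1 − -54.3) = 69758 kJ/min
Energy balance on cold side (adiabatic exchanger): Q = ṁ_c·Cp_c·(T_c,out − T_c,in)
ṁ_c = 69758 / [2.60 × (55.7 − -60.0)] = 231.89 kg/min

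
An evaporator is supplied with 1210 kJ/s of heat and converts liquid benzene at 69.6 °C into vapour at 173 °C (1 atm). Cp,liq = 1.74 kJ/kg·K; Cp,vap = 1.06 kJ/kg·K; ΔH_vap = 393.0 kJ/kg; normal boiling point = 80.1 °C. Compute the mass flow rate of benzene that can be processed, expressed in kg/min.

Δh = 1.74×(80.1−69.6) + 393.0 + 1.06×(173−80.1) = 509.74 kJ/kg
Q = 1210 kJ/s = 1210 kJ/s = 72600 kJ/min
ṁ = Q/Δh = 72600 / 509.74 = 142.42 kg/min

ṁ = 142 kg/min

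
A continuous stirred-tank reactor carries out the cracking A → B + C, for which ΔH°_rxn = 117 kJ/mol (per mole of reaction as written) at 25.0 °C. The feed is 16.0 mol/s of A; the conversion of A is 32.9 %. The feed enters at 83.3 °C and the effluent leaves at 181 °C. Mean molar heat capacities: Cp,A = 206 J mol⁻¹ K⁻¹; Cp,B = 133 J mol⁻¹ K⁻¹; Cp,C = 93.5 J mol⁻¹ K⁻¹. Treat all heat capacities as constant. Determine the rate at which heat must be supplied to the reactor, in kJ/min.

Extent of reaction ξ = 0.329 × 16.0 = 5.264 mol/s
Reaction term: ξ·ΔH°_rxn = 5.264 × 117 = 615.89 kJ/s
Sensible, feed 83.3→25 °C: -192.16 kJ/s
Outlet flows (mol/s): A 10.736, B 5.264, C 5.264
Sensible, products 25→181 °C: 531.01 kJ/s
Q = ΔH = 954.74 kJ/s = 954.74 kW
Heat supplied = 57284 kJ/min

Q_in = 57300 kJ/min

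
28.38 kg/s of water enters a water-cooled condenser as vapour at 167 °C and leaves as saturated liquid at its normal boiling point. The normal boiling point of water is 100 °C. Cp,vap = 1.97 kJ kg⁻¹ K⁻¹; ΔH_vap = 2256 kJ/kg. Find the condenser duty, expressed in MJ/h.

Q_c = 244000 MJ/h

vapour 167→100 °C: -131.99 kJ/kg
condensation at 100 °C: -2256 kJ/kg
Δh = -131.99 + -2256 = -2388 kJ/kg
Q = ṁ·Δh = 28.38 kg/s × -2388 kJ/kg = -67771 kJ/s
|Q| = 67771 kW = 243980 MJ/h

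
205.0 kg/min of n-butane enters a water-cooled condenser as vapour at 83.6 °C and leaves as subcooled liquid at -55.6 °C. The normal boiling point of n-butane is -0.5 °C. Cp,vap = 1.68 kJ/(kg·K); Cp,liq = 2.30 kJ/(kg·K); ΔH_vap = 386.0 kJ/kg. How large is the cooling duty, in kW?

Q_c = 2230 kW

vapour 83.6→-0.5 °C: -141.29 kJ/kg
condensation at -0.5 °C: -386 kJ/kg
liquid -0.5→-55.6 °C: -126.73 kJ/kg
Δh = -141.29 + -386 + -126.73 = -654.02 kJ/kg
Q = ṁ·Δh = 205.0 kg/min × -654.02 kJ/kg = -134070 kJ/min
|Q| = 2234.6 kW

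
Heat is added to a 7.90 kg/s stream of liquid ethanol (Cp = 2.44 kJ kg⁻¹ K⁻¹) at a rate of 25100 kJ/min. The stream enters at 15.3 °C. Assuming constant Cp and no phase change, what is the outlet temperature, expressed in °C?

Q = 25100 kJ/min = 418.33 kJ/s
ΔT = Q/(ṁ·Cp) = 418.33/(7.90×2.44) = 21.702 K
T_out = 15.3 + 21.702 = 37.002 °C

T_out = 37.0 °C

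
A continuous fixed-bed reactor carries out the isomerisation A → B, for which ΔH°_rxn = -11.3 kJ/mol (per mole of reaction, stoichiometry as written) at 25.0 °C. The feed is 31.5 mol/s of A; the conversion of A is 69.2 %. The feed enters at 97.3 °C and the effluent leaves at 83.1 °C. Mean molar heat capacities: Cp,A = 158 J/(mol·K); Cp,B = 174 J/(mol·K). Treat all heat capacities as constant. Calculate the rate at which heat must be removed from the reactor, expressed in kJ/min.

Extent of reaction ξ = 0.692 × 31.5 = 21.798 mol/s
Reaction term: ξ·ΔH°_rxn = 21.798 × -11.3 = -246.32 kJ/s
Sensible, feed 97.3→25 °C: -359.84 kJ/s
Outlet flows (mol/s): A 9.702, B 21.798
Sensible, products 25→83.1 °C: 309.43 kJ/s
Q = ΔH = -296.73 kJ/s = -296.73 kW
Heat removed = 17804 kJ/min

Q_out = 17800 kJ/min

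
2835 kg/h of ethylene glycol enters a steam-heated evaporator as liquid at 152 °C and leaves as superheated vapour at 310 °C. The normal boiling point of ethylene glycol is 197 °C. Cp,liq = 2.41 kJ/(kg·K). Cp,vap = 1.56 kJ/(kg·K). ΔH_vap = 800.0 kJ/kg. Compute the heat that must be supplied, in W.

liquid 152→197 °C: 108.45 kJ/kg
vaporisation at 197 °C: 800 kJ/kg
vapour 197→310 °C: 176.28 kJ/kg
Δh = 108.45 + 800 + 176.28 = 1084.7 kJ/kg
Q = ṁ·Δh = 2835 kg/h × 1084.7 kJ/kg = 3.0752e+06 kJ/h
|Q| = 854.22 kW = 854220 W

Q = 854000 W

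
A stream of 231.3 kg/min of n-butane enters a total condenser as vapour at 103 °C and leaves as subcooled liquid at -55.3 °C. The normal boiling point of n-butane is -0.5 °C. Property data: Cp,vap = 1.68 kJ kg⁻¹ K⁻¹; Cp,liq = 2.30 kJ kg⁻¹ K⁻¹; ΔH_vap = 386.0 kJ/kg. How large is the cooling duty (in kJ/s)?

Q_c = 2640 kJ/s

vapour 103→-0.5 °C: -173.88 kJ/kg
condensation at -0.5 °C: -386 kJ/kg
liquid -0.5→-55.3 °C: -126.04 kJ/kg
Δh = -173.88 + -386 + -126.04 = -685.92 kJ/kg
Q = ṁ·Δh = 231.3 kg/min × -685.92 kJ/kg = -158650 kJ/min
|Q| = 2644.2 kW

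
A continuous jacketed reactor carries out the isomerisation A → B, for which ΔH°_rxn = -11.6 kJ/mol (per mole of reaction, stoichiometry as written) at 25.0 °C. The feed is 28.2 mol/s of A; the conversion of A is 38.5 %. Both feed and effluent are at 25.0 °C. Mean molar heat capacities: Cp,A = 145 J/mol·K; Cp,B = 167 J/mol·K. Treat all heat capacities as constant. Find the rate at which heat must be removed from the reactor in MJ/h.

Q_out = 453 MJ/h

Extent of reaction ξ = 0.385 × 28.2 = 10.857 mol/s
Reaction term: ξ·ΔH°_rxn = 10.857 × -11.6 = -125.94 kJ/s
Q = ΔH = -125.94 kJ/s = -125.94 kW
Heat removed = 453.39 MJ/h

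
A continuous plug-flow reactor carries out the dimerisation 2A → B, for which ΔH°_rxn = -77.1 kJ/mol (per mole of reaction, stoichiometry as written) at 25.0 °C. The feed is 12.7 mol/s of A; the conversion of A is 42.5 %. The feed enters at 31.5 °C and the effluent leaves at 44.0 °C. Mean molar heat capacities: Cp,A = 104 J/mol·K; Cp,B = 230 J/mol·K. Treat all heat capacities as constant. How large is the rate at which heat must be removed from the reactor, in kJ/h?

Q_out = 686000 kJ/h

Extent of reaction ξ = 0.425 × 12.7 / 2 = 2.6987 mol/s
Reaction term: ξ·ΔH°_rxn = 2.6987 × -77.1 = -208.07 kJ/s
Sensible, feed 31.5→25 °C: -8.5852 kJ/s
Outlet flows (mol/s): A 7.3025, B 2.6987
Sensible, products 25→44.0 °C: 26.223 kJ/s
Q = ΔH = -190.44 kJ/s = -190.44 kW
Heat removed = 685570 kJ/h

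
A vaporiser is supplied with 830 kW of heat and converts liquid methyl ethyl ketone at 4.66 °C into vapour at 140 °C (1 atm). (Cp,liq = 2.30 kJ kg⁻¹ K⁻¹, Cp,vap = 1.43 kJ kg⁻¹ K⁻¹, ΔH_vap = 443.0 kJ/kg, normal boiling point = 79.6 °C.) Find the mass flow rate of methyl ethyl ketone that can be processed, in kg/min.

ṁ = 71.0 kg/min

Δh = 2.30×(79.6−4.66) + 443.0 + 1.43×(140−79.6) = 701.73 kJ/kg
Q = 830 kW = 830 kJ/s = 49800 kJ/min
ṁ = Q/Δh = 49800 / 701.73 = 70.967 kg/min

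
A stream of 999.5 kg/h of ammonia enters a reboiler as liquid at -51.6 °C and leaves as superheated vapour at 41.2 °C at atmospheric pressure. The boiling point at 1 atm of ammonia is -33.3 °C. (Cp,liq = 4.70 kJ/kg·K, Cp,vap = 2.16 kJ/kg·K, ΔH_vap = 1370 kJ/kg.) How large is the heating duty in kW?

Q = 449 kW

liquid -51.6→-33.3 °C: 86.01 kJ/kg
vaporisation at -33.3 °C: 1370 kJ/kg
vapour -33.3→41.2 °C: 160.92 kJ/kg
Δh = 86.01 + 1370 + 160.92 = 1616.9 kJ/kg
Q = ṁ·Δh = 999.5 kg/h × 1616.9 kJ/kg = 1.6161e+06 kJ/h
|Q| = 448.92 kW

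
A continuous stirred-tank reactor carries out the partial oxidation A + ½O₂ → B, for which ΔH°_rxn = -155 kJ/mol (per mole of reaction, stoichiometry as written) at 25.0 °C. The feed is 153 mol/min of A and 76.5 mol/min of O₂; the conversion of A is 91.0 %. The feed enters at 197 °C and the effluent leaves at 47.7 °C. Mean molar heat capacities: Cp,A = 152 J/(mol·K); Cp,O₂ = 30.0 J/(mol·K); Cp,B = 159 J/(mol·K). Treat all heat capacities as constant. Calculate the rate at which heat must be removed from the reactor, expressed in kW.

Extent of reaction ξ = 0.910 × 153 = 139.23 mol/min
Reaction term: ξ·ΔH°_rxn = 139.23 × -155 = -21581 kJ/min
Sensible, feed 197→25 °C: -4394.8 kJ/min
Outlet flows (mol/min): A 13.77, O₂ 6.885, B 139.23
Sensible, products 25→47.7 °C: 554.72 kJ/min
Q = ΔH = -25421 kJ/min = -423.68 kW
Heat removed = 423.68 kW

Q_out = 424 kW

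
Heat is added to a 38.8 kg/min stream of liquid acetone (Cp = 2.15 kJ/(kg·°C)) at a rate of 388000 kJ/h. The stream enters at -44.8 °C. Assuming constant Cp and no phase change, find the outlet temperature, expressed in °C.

Q = 388000 kJ/h = 6466.7 kJ/min
ΔT = Q/(ṁ·Cp) = 6466.7/(38.8×2.15) = 77.519 K
T_out = -44.8 + 77.519 = 32.719 °C

T_out = 32.7 °C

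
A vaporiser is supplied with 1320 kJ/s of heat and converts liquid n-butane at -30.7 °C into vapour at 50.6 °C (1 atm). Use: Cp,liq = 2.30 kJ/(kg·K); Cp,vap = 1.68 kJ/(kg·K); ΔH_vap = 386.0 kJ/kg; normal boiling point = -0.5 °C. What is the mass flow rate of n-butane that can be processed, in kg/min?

ṁ = 146 kg/min

Δh = 2.30×(-0.5−-30.7) + 386.0 + 1.68×(50.6−-0.5) = 541.31 kJ/kg
Q = 1320 kJ/s = 1320 kJ/s = 79200 kJ/min
ṁ = Q/Δh = 79200 / 541.31 = 146.31 kg/min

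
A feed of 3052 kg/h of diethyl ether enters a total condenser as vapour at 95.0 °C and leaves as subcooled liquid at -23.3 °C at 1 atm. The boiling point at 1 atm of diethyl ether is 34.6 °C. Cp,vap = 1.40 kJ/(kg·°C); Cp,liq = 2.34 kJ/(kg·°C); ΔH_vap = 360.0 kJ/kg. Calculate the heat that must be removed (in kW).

vapour 95.0→34.6 °C: -84.56 kJ/kg
condensation at 34.6 °C: -360 kJ/kg
liquid 34.6→-23.3 °C: -135.49 kJ/kg
Δh = -84.56 + -360 + -135.49 = -580.05 kJ/kg
Q = ṁ·Δh = 3052 kg/h × -580.05 kJ/kg = -1.7703e+06 kJ/h
|Q| = 491.75 kW

Q_c = 492 kW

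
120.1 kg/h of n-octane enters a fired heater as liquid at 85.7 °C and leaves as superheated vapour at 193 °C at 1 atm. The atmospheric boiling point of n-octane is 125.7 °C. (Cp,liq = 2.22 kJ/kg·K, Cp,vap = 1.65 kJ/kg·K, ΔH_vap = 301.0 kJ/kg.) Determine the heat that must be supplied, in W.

Q = 16700 W

liquid 85.7→125.7 °C: 88.8 kJ/kg
vaporisation at 125.7 °C: 301 kJ/kg
vapour 125.7→193 °C: 111.04 kJ/kg
Δh = 88.8 + 301 + 111.04 = 500.85 kJ/kg
Q = ṁ·Δh = 120.1 kg/h × 500.85 kJ/kg = 60151 kJ/h
|Q| = 16.709 kW = 16709 W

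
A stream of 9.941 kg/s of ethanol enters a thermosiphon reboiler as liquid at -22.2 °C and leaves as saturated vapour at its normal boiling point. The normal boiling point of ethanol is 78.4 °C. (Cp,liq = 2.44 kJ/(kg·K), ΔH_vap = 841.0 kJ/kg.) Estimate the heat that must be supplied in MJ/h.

liquid -22.2→78.4 °C: 245.46 kJ/kg
vaporisation at 78.4 °C: 841 kJ/kg
Δh = 245.46 + 841 = 1086.5 kJ/kg
Q = ṁ·Δh = 9.941 kg/s × 1086.5 kJ/kg = 10801 kJ/s
|Q| = 10801 kW = 38882 MJ/h

Q = 38900 MJ/h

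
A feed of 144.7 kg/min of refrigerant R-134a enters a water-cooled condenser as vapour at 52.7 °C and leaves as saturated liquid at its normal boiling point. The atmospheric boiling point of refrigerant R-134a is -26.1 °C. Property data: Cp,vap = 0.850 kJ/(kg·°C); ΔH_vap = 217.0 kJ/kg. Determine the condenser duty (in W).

Q_c = 685000 W

vapour 52.7→-26.1 °C: -66.98 kJ/kg
condensation at -26.1 °C: -217 kJ/kg
Δh = -66.98 + -217 = -283.98 kJ/kg
Q = ṁ·Δh = 144.7 kg/min × -283.98 kJ/kg = -41092 kJ/min
|Q| = 684.87 kW = 684870 W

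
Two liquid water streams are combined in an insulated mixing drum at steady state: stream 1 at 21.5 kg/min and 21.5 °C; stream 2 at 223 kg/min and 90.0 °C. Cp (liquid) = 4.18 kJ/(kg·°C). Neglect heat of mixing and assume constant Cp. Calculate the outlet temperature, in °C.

T_out = 84.0 °C

No heat crosses the boundary, so H_out = H_in.
Σ ṁᵢCp,ᵢTᵢ = 21.5×4.18×21.5 + 223×4.18×90.0 = 85825
Σ ṁᵢCp,ᵢ = 21.5×4.18 + 223×4.18 = 1022
T_out = 85825 / 1022 = 83.976 °C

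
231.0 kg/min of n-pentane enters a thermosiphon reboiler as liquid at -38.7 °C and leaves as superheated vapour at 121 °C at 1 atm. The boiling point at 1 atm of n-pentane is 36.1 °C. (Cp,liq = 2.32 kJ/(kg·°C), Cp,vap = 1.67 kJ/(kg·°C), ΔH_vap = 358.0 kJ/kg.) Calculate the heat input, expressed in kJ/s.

Q = 2590 kJ/s

liquid -38.7→36.1 °C: 173.54 kJ/kg
vaporisation at 36.1 °C: 358 kJ/kg
vapour 36.1→121 °C: 141.78 kJ/kg
Δh = 173.54 + 358 + 141.78 = 673.32 kJ/kg
Q = ṁ·Δh = 231.0 kg/min × 673.32 kJ/kg = 155540 kJ/min
|Q| = 2592.3 kW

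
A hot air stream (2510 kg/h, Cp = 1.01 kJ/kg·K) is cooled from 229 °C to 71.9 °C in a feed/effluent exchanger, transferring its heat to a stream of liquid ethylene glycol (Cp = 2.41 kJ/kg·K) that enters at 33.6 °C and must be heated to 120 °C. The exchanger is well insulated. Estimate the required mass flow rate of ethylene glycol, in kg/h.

ṁ_c = 1910 kg/h

Heat released by hot stream: Q = 2510 × 1.01 × (229 − 71.9) = 398260 kJ/h
Energy balance on cold side (adiabatic exchanger): Q = ṁ_c·Cp_c·(T_c,out − T_c,in)
ṁ_c = 398260 / [2.41 × (120 − 33.6)] = 1912.7 kg/h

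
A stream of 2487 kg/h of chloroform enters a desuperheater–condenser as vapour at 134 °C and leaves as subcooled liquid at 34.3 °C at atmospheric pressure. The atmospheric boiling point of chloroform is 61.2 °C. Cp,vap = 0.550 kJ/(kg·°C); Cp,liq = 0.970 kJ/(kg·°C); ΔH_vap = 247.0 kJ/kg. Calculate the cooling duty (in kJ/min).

vapour 134→61.2 °C: -40.04 kJ/kg
condensation at 61.2 °C: -247 kJ/kg
liquid 61.2→34.3 °C: -26.093 kJ/kg
Δh = -40.04 + -247 + -26.093 = -313.13 kJ/kg
Q = ṁ·Δh = 2487 kg/h × -313.13 kJ/kg = -778760 kJ/h
|Q| = 216.32 kW = 12979 kJ/min

Q_c = 13000 kJ/min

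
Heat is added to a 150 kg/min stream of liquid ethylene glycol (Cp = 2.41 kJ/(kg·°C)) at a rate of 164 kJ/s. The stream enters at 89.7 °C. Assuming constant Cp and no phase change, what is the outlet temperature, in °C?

T_out = 117 °C

Q = 164 kJ/s = 9840 kJ/min
ΔT = Q/(ṁ·Cp) = 9840/(150×2.41) = 27.22 K
T_out = 89.7 + 27.22 = 116.92 °C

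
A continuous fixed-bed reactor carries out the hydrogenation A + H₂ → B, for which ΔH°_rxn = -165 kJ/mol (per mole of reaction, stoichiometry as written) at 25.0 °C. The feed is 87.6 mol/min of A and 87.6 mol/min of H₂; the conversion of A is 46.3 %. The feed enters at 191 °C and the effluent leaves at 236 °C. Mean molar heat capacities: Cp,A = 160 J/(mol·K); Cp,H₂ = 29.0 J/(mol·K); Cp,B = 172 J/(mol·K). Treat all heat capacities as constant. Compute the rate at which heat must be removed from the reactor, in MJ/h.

Extent of reaction ξ = 0.463 × 87.6 = 40.559 mol/min
Reaction term: ξ·ΔH°_rxn = 40.559 × -165 = -6692.2 kJ/min
Sensible, feed 191→25 °C: -2748.4 kJ/min
Outlet flows (mol/min): A 47.041, H₂ 47.041, B 40.559
Sensible, products 25→236 °C: 3347.9 kJ/min
Q = ΔH = -6092.6 kJ/min = -101.54 kW
Heat removed = 365.56 MJ/h

Q_out = 366 MJ/h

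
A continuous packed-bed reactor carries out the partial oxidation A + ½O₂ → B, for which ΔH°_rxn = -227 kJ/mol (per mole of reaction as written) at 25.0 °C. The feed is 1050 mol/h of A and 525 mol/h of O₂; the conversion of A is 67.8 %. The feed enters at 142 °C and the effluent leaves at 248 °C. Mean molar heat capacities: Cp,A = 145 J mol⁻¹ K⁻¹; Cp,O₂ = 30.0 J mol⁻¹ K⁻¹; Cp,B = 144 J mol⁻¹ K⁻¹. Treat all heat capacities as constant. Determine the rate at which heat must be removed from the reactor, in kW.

Q_out = 40.6 kW

Extent of reaction ξ = 0.678 × 1050 = 711.9 mol/h
Reaction term: ξ·ΔH°_rxn = 711.9 × -227 = -161600 kJ/h
Sensible, feed 142→25 °C: -19656 kJ/h
Outlet flows (mol/h): A 338.1, O₂ 169.05, B 711.9
Sensible, products 25→248 °C: 34924 kJ/h
Q = ΔH = -146330 kJ/h = -40.648 kW
Heat removed = 40.648 kW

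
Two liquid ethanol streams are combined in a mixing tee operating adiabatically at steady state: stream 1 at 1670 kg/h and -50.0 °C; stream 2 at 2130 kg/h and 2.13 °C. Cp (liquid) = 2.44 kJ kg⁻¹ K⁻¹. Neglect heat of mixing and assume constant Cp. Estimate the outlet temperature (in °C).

T_out = -20.8 °C

Energy balance with Q = 0: Σ ṁᵢCp,ᵢ(T_out − Tᵢ) = 0
Σ ṁᵢCp,ᵢTᵢ = 1670×2.44×-50.0 + 2130×2.44×2.13 = -192670
Σ ṁᵢCp,ᵢ = 1670×2.44 + 2130×2.44 = 9272
T_out = -192670 / 9272 = -20.78 °C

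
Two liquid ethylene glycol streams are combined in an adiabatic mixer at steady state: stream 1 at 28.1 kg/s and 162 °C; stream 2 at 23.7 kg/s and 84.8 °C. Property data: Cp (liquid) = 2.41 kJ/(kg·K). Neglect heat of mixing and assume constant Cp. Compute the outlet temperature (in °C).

No heat crosses the boundary, so H_out = H_in.
T_out = Σ ṁᵢCp,ᵢTᵢ / Σ ṁᵢCp,ᵢ
      = 15814 / 124.84 = 126.68 °C

T_out = 127 °C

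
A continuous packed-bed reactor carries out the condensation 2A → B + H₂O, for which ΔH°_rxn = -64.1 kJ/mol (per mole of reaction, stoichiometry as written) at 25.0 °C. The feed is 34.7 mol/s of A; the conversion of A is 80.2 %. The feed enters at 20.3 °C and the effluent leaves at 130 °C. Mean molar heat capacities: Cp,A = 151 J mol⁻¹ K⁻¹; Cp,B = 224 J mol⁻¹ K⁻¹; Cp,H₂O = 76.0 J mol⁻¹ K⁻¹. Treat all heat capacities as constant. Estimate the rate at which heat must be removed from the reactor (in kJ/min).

Q_out = 19200 kJ/min

Extent of reaction ξ = 0.802 × 34.7 / 2 = 13.915 mol/s
Reaction term: ξ·ΔH°_rxn = 13.915 × -64.1 = -891.93 kJ/s
Sensible, feed 20.3→25 °C: 24.627 kJ/s
Outlet flows (mol/s): A 6.8706, B 13.915, H₂O 13.915
Sensible, products 25→130 °C: 547.25 kJ/s
Q = ΔH = -320.06 kJ/s = -320.06 kW
Heat removed = 19204 kJ/min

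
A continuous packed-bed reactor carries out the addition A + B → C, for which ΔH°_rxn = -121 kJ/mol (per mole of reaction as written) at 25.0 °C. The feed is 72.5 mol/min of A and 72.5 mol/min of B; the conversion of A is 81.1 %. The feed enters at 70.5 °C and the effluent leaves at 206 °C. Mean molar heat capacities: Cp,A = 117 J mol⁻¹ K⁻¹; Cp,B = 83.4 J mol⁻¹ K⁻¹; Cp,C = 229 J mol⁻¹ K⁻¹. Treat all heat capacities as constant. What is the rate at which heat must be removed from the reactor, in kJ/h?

Extent of reaction ξ = 0.811 × 72.5 = 58.798 mol/min
Reaction term: ξ·ΔH°_rxn = 58.798 × -121 = -7114.5 kJ/min
Sensible, feed 70.5→25 °C: -661.07 kJ/min
Outlet flows (mol/min): A 13.702, B 13.702, C 58.798
Sensible, products 25→206 °C: 2934.1 kJ/min
Q = ΔH = -4841.4 kJ/min = -80.691 kW
Heat removed = 290490 kJ/h

Q_out = 290000 kJ/h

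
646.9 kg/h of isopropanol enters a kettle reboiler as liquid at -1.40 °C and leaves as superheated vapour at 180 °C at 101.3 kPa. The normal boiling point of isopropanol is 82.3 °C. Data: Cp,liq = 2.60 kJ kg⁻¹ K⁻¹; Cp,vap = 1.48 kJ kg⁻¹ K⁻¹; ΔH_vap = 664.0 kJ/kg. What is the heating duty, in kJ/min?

liquid -1.40→82.3 °C: 217.62 kJ/kg
vaporisation at 82.3 °C: 664 kJ/kg
vapour 82.3→180 °C: 144.6 kJ/kg
Δh = 217.62 + 664 + 144.6 = 1026.2 kJ/kg
Q = ṁ·Δh = 646.9 kg/h × 1026.2 kJ/kg = 663860 kJ/h
|Q| = 184.41 kW = 11064 kJ/min

Q = 11100 kJ/min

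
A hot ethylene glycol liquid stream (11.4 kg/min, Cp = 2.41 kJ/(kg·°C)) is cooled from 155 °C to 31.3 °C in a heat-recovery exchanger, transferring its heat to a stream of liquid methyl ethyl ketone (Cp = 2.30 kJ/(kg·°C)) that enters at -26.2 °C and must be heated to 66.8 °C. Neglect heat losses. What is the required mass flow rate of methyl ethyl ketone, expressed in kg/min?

Heat released by hot stream: Q = 11.4 × 2.41 × (155 − 31.3) = 3398.5 kJ/min
Energy balance on cold side (adiabatic exchanger): Q = ṁ_c·Cp_c·(T_c,out − T_c,in)
ṁ_c = 3398.5 / [2.30 × (66.8 − -26.2)] = 15.888 kg/min

ṁ_c = 15.9 kg/min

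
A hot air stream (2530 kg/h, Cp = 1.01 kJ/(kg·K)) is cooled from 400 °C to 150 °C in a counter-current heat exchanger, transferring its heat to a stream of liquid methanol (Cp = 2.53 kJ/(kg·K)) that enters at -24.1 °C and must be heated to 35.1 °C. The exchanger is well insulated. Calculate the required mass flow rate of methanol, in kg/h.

ṁ_c = 4270 kg/h

Heat released by hot stream: Q = 2530 × 1.01 × (400 − 150) = 638820 kJ/h
Energy balance on cold side (adiabatic exchanger): Q = ṁ_c·Cp_c·(T_c,out − T_c,in)
ṁ_c = 638820 / [2.53 × (35.1 − -24.1)] = 4265.2 kg/h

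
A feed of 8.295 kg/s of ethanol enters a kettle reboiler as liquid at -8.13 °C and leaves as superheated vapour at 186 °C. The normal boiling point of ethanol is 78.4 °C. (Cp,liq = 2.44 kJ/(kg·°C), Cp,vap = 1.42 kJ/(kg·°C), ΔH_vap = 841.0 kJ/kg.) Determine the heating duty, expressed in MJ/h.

Q = 36000 MJ/h

liquid -8.13→78.4 °C: 211.13 kJ/kg
vaporisation at 78.4 °C: 841 kJ/kg
vapour 78.4→186 °C: 152.79 kJ/kg
Δh = 211.13 + 841 + 152.79 = 1204.9 kJ/kg
Q = ṁ·Δh = 8.295 kg/s × 1204.9 kJ/kg = 9994.9 kJ/s
|Q| = 9994.9 kW = 35981 MJ/h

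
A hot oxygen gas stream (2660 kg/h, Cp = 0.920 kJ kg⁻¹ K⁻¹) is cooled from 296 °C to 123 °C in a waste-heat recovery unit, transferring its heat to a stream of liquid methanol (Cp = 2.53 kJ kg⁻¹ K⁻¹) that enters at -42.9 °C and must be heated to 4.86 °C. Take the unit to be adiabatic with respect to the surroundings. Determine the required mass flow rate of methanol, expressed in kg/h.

ṁ_c = 3500 kg/h

Heat released by hot stream: Q = 2660 × 0.920 × (296 − 123) = 423370 kJ/h
Energy balance on cold side (adiabatic exchanger): Q = ṁ_c·Cp_c·(T_c,out − T_c,in)
ṁ_c = 423370 / [2.53 × (4.86 − -42.9)] = 3503.7 kg/h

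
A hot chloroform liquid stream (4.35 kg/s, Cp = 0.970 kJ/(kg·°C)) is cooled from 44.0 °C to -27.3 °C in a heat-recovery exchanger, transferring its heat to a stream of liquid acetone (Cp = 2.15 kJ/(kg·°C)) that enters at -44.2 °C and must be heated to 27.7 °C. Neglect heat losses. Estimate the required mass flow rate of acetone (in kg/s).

Heat released by hot stream: Q = 4.35 × 0.970 × (44.0 − -27.3) = 300.85 kJ/s
Energy balance on cold side (adiabatic exchanger): Q = ṁ_c·Cp_c·(T_c,out − T_c,in)
ṁ_c = 300.85 / [2.15 × (27.7 − -44.2)] = 1.9462 kg/s

ṁ_c = 1.95 kg/s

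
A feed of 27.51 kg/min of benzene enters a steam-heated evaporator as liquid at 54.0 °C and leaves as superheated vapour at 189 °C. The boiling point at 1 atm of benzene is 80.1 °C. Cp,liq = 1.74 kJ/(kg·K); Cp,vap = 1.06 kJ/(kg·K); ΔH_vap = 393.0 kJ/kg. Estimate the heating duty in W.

Q = 254000 W

liquid 54.0→80.1 °C: 45.414 kJ/kg
vaporisation at 80.1 °C: 393 kJ/kg
vapour 80.1→189 °C: 115.43 kJ/kg
Δh = 45.414 + 393 + 115.43 = 553.85 kJ/kg
Q = ṁ·Δh = 27.51 kg/min × 553.85 kJ/kg = 15236 kJ/min
|Q| = 253.94 kW = 253940 W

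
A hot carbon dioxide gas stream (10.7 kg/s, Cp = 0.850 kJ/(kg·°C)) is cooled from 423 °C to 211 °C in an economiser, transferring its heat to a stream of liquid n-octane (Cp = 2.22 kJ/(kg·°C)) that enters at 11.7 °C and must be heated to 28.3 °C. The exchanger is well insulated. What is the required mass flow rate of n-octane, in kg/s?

Heat released by hot stream: Q = 10.7 × 0.850 × (423 − 211) = 1928.1 kJ/s
Energy balance on cold side (adiabatic exchanger): Q = ṁ_c·Cp_c·(T_c,out − T_c,in)
ṁ_c = 1928.1 / [2.22 × (28.3 − 11.7)] = 52.321 kg/s

ṁ_c = 52.3 kg/s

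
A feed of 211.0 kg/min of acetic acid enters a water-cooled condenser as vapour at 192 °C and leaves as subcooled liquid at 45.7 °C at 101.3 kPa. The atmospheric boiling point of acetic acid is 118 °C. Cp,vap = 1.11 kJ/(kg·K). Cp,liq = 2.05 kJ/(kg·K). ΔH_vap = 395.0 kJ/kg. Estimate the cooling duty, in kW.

Q_c = 2200 kW

vapour 192→118 °C: -82.14 kJ/kg
condensation at 118 °C: -395 kJ/kg
liquid 118→45.7 °C: -148.21 kJ/kg
Δh = -82.14 + -395 + -148.21 = -625.36 kJ/kg
Q = ṁ·Δh = 211.0 kg/min × -625.36 kJ/kg = -131950 kJ/min
|Q| = 2199.2 kW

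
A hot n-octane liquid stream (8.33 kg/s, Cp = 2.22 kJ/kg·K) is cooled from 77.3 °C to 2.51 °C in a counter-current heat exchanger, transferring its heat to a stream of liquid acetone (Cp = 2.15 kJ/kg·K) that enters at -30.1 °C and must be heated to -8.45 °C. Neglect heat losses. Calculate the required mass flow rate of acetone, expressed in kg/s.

ṁ_c = 29.7 kg/s

Heat released by hot stream: Q = 8.33 × 2.22 × (77.3 − 2.51) = 1383.1 kJ/s
Energy balance on cold side (adiabatic exchanger): Q = ṁ_c·Cp_c·(T_c,out − T_c,in)
ṁ_c = 1383.1 / [2.15 × (-8.45 − -30.1)] = 29.713 kg/s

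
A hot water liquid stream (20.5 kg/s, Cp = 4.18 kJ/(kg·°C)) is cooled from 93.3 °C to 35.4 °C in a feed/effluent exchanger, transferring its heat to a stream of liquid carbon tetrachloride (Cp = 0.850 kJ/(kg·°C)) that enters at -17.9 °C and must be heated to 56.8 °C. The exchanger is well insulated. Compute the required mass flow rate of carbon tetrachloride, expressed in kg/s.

ṁ_c = 78.1 kg/s

Heat released by hot stream: Q = 20.5 × 4.18 × (93.3 − 35.4) = 4961.5 kJ/s
Energy balance on cold side (adiabatic exchanger): Q = ṁ_c·Cp_c·(T_c,out − T_c,in)
ṁ_c = 4961.5 / [0.850 × (56.8 − -17.9)] = 78.139 kg/s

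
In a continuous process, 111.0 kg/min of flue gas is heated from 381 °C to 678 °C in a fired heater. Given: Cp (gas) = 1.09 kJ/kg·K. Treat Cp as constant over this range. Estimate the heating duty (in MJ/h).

Q = 2160 MJ/h

Q = ṁ·Cp·ΔT = 111.0 × 1.09 × (678 − 381) = 35934 kJ/min
Converting: 35934 / 60 s = 598.9 kW
Heating duty = 2156 MJ/h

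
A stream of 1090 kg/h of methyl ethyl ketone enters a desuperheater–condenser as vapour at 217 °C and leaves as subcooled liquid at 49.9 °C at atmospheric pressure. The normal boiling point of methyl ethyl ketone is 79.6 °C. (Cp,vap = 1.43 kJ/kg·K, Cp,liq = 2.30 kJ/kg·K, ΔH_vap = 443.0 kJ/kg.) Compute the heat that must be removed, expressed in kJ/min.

Q_c = 12900 kJ/min

vapour 217→79.6 °C: -196.48 kJ/kg
condensation at 79.6 °C: -443 kJ/kg
liquid 79.6→49.9 °C: -68.31 kJ/kg
Δh = -196.48 + -443 + -68.31 = -707.79 kJ/kg
Q = ṁ·Δh = 1090 kg/h × -707.79 kJ/kg = -771490 kJ/h
|Q| = 214.3 kW = 12858 kJ/min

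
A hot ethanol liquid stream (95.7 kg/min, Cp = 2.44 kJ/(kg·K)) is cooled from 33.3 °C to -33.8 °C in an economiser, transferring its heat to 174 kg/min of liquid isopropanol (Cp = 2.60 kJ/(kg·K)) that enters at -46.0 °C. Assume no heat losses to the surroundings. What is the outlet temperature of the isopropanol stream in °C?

Heat released by hot stream: Q = 95.7 × 2.44 × (33.3 − -33.8) = 15668 kJ/min
Energy balance on cold side (adiabatic exchanger): Q = ṁ_c·Cp_c·(T_c,out − T_c,in)
T_c,out = -46.0 + 15668/(174 × 2.60) = -11.366 °C

T_c,out = -11.4 °C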